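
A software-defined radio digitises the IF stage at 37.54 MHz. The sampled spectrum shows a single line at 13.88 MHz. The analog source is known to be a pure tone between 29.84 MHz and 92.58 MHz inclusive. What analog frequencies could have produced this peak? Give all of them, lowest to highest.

Frequencies that alias to 13.88 MHz are k·fs ± 13.88 MHz for integer k ≥ 0.
k=0: 13.88 MHz.
k=1: 23.66 MHz, 51.42 MHz.
k=2: 61.2 MHz, 88.96 MHz.
k=3: 98.74 MHz, 126.5 MHz.
Within [29.84 MHz, 92.58 MHz]: 51.42 MHz, 61.2 MHz, 88.96 MHz.

51.42 MHz, 61.2 MHz, 88.96 MHz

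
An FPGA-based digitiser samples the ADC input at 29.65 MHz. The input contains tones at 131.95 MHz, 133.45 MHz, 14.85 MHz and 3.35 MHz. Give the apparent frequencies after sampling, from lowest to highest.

3.35 MHz, 13.35 MHz, 14.8 MHz

fs/2 = 14.825 MHz.
131.95 MHz mod fs = 13.35 MHz.
13.35 MHz ≤ fs/2 = 14.825 MHz, appears at 13.35 MHz.
133.45 MHz mod fs = 14.85 MHz.
14.85 MHz > fs/2 = 14.825 MHz, folds to fs − 14.85 MHz = 14.8 MHz.
14.85 MHz > fs/2 = 14.825 MHz, folds to fs − 14.85 MHz = 14.8 MHz.
3.35 MHz ≤ fs/2 = 14.825 MHz, passes unchanged.
Distinct values: {3.35 MHz, 13.35 MHz, 14.8 MHz}.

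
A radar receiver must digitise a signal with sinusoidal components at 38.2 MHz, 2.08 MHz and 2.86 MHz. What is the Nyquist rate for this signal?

76.4 MHz

Highest-frequency component: 38.2 MHz.
Nyquist rate = 2 × 38.2 MHz = 76.4 MHz.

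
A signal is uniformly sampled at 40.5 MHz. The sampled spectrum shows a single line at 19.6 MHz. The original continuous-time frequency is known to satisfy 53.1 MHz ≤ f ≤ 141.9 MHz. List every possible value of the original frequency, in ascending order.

60.1 MHz, 61.4 MHz, 100.6 MHz, 101.9 MHz, 141.1 MHz

Frequencies that alias to 19.6 MHz are k·fs ± 19.6 MHz for integer k ≥ 0.
k=0: 19.6 MHz.
k=1: 20.9 MHz, 60.1 MHz.
k=2: 61.4 MHz, 100.6 MHz.
k=3: 101.9 MHz, 141.1 MHz.
k=4: 142.4 MHz, 181.6 MHz.
Within [53.1 MHz, 141.9 MHz]: 60.1 MHz, 61.4 MHz, 100.6 MHz, 101.9 MHz, 141.1 MHz.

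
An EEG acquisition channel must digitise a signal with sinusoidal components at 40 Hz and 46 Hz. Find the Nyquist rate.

Highest-frequency component: 46 Hz.
Nyquist rate = 2 × 46 Hz = 92 Hz.

92 Hz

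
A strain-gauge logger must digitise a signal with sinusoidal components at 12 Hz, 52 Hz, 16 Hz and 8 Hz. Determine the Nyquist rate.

104 Hz

Highest-frequency component: 52 Hz.
Nyquist rate = 2 × 52 Hz = 104 Hz.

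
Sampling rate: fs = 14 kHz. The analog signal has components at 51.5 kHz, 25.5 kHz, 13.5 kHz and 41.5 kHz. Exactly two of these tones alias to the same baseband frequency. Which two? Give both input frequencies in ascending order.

13.5 kHz, 41.5 kHz

fs/2 = 7 kHz.
51.5 kHz mod fs = 9.5 kHz.
9.5 kHz > fs/2 = 7 kHz, folds to fs − 9.5 kHz = 4.5 kHz.
25.5 kHz mod fs = 11.5 kHz.
11.5 kHz > fs/2 = 7 kHz, folds to fs − 11.5 kHz = 2.5 kHz.
13.5 kHz > fs/2 = 7 kHz, folds to fs − 13.5 kHz = 0.5 kHz.
41.5 kHz mod fs = 13.5 kHz.
13.5 kHz > fs/2 = 7 kHz, folds to fs − 13.5 kHz = 0.5 kHz.
13.5 kHz and 41.5 kHz both map to 0.5 kHz.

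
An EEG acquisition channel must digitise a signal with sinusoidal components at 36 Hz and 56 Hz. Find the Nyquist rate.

112 Hz

Highest-frequency component: 56 Hz.
Nyquist rate = 2 × 56 Hz = 112 Hz.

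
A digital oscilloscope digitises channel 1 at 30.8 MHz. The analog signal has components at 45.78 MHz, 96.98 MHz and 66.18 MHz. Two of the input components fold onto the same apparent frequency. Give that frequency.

fs/2 = 15.4 MHz.
45.78 MHz mod fs = 14.98 MHz.
14.98 MHz ≤ fs/2 = 15.4 MHz, appears at 14.98 MHz.
96.98 MHz mod fs = 4.58 MHz.
4.58 MHz ≤ fs/2 = 15.4 MHz, appears at 4.58 MHz.
66.18 MHz mod fs = 4.58 MHz.
4.58 MHz ≤ fs/2 = 15.4 MHz, appears at 4.58 MHz.
66.18 MHz and 96.98 MHz both map to 4.58 MHz.

4.58 MHz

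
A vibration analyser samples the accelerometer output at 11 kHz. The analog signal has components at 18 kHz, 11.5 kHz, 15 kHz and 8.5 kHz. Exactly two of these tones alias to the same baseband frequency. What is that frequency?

4 kHz

fs/2 = 5.5 kHz.
18 kHz mod fs = 7 kHz.
7 kHz > fs/2 = 5.5 kHz, folds to fs − 7 kHz = 4 kHz.
11.5 kHz mod fs = 0.5 kHz.
0.5 kHz ≤ fs/2 = 5.5 kHz, appears at 0.5 kHz.
15 kHz mod fs = 4 kHz.
4 kHz ≤ fs/2 = 5.5 kHz, appears at 4 kHz.
8.5 kHz > fs/2 = 5.5 kHz, folds to fs − 8.5 kHz = 2.5 kHz.
15 kHz and 18 kHz both map to 4 kHz.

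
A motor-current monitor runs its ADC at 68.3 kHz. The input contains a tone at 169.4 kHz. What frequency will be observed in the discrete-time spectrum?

169.4 kHz mod fs = 32.8 kHz.
32.8 kHz ≤ fs/2 = 34.15 kHz, appears at 32.8 kHz.

32.8 kHz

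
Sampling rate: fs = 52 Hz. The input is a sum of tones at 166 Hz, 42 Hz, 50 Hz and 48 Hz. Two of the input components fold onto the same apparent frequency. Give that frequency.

10 Hz

fs/2 = 26 Hz.
166 Hz mod fs = 10 Hz.
10 Hz ≤ fs/2 = 26 Hz, appears at 10 Hz.
42 Hz > fs/2 = 26 Hz, folds to fs − 42 Hz = 10 Hz.
50 Hz > fs/2 = 26 Hz, folds to fs − 50 Hz = 2 Hz.
48 Hz > fs/2 = 26 Hz, folds to fs − 48 Hz = 4 Hz.
42 Hz and 166 Hz both map to 10 Hz.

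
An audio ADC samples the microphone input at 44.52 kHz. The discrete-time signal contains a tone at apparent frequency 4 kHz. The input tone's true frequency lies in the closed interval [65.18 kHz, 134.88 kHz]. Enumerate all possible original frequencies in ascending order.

Frequencies that alias to 4 kHz are k·fs ± 4 kHz for integer k ≥ 0.
k=0: 4 kHz.
k=1: 40.52 kHz, 48.52 kHz.
k=2: 85.04 kHz, 93.04 kHz.
k=3: 129.56 kHz, 137.56 kHz.
k=4: 174.08 kHz, 182.08 kHz.
Within [65.18 kHz, 134.88 kHz]: 85.04 kHz, 93.04 kHz, 129.56 kHz.

85.04 kHz, 93.04 kHz, 129.56 kHz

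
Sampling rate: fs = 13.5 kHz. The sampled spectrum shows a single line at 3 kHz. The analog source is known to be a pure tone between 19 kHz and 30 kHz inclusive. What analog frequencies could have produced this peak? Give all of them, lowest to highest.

24 kHz, 30 kHz

Frequencies that alias to 3 kHz are k·fs ± 3 kHz for integer k ≥ 0.
k=0: 3 kHz.
k=1: 10.5 kHz, 16.5 kHz.
k=2: 24 kHz, 30 kHz.
k=3: 37.5 kHz, 43.5 kHz.
Within [19 kHz, 30 kHz]: 24 kHz, 30 kHz.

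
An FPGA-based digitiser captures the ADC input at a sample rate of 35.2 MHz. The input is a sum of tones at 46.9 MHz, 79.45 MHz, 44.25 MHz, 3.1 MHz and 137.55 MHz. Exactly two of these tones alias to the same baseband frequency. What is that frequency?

fs/2 = 17.6 MHz.
46.9 MHz mod fs = 11.7 MHz.
11.7 MHz ≤ fs/2 = 17.6 MHz, appears at 11.7 MHz.
79.45 MHz mod fs = 9.05 MHz.
9.05 MHz ≤ fs/2 = 17.6 MHz, appears at 9.05 MHz.
44.25 MHz mod fs = 9.05 MHz.
9.05 MHz ≤ fs/2 = 17.6 MHz, appears at 9.05 MHz.
3.1 MHz ≤ fs/2 = 17.6 MHz, passes unchanged.
137.55 MHz mod fs = 31.95 MHz.
31.95 MHz > fs/2 = 17.6 MHz, folds to fs − 31.95 MHz = 3.25 MHz.
44.25 MHz and 79.45 MHz both map to 9.05 MHz.

9.05 MHz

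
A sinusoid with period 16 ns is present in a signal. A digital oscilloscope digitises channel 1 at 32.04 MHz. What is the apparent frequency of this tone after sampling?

1.58 MHz

T = 16 ns → f = 1/T = 62.5 MHz.
62.5 MHz mod fs = 30.46 MHz.
30.46 MHz > fs/2 = 16.02 MHz, folds to fs − 30.46 MHz = 1.58 MHz.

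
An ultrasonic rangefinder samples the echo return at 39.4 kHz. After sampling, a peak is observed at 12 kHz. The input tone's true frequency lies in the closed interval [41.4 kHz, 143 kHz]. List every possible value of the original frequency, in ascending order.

Frequencies that alias to 12 kHz are k·fs ± 12 kHz for integer k ≥ 0.
k=0: 12 kHz.
k=1: 27.4 kHz, 51.4 kHz.
k=2: 66.8 kHz, 90.8 kHz.
k=3: 106.2 kHz, 130.2 kHz.
k=4: 145.6 kHz, 169.6 kHz.
Within [41.4 kHz, 143 kHz]: 51.4 kHz, 66.8 kHz, 90.8 kHz, 106.2 kHz, 130.2 kHz.

51.4 kHz, 66.8 kHz, 90.8 kHz, 106.2 kHz, 130.2 kHz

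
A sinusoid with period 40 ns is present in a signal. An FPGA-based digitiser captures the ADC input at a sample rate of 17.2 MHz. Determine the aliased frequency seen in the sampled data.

7.8 MHz

T = 40 ns → f = 1/T = 25 MHz.
25 MHz mod fs = 7.8 MHz.
7.8 MHz ≤ fs/2 = 8.6 MHz, appears at 7.8 MHz.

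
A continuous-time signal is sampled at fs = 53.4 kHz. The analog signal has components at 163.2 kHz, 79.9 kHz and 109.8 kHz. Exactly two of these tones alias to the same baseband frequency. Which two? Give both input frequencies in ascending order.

fs/2 = 26.7 kHz.
163.2 kHz mod fs = 3 kHz.
3 kHz ≤ fs/2 = 26.7 kHz, appears at 3 kHz.
79.9 kHz mod fs = 26.5 kHz.
26.5 kHz ≤ fs/2 = 26.7 kHz, appears at 26.5 kHz.
109.8 kHz mod fs = 3 kHz.
3 kHz ≤ fs/2 = 26.7 kHz, appears at 3 kHz.
109.8 kHz and 163.2 kHz both map to 3 kHz.

109.8 kHz, 163.2 kHz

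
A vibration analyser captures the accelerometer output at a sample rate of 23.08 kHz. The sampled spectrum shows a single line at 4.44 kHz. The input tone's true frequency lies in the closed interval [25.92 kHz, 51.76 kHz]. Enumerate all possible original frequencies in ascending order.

Frequencies that alias to 4.44 kHz are k·fs ± 4.44 kHz for integer k ≥ 0.
k=0: 4.44 kHz.
k=1: 18.64 kHz, 27.52 kHz.
k=2: 41.72 kHz, 50.6 kHz.
k=3: 64.8 kHz, 73.68 kHz.
Within [25.92 kHz, 51.76 kHz]: 27.52 kHz, 41.72 kHz, 50.6 kHz.

27.52 kHz, 41.72 kHz, 50.6 kHz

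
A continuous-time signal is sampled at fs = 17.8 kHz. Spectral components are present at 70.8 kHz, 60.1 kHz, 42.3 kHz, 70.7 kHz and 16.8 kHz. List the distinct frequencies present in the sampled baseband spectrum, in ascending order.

0.4 kHz, 0.5 kHz, 1 kHz, 6.7 kHz

fs/2 = 8.9 kHz.
70.8 kHz mod fs = 17.4 kHz.
17.4 kHz > fs/2 = 8.9 kHz, folds to fs − 17.4 kHz = 0.4 kHz.
60.1 kHz mod fs = 6.7 kHz.
6.7 kHz ≤ fs/2 = 8.9 kHz, appears at 6.7 kHz.
42.3 kHz mod fs = 6.7 kHz.
6.7 kHz ≤ fs/2 = 8.9 kHz, appears at 6.7 kHz.
70.7 kHz mod fs = 17.3 kHz.
17.3 kHz > fs/2 = 8.9 kHz, folds to fs − 17.3 kHz = 0.5 kHz.
16.8 kHz > fs/2 = 8.9 kHz, folds to fs − 16.8 kHz = 1 kHz.
Distinct values: {0.4 kHz, 0.5 kHz, 1 kHz, 6.7 kHz}.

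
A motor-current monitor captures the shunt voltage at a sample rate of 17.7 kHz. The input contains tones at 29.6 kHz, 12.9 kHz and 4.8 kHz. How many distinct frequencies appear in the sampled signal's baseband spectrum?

2

fs/2 = 8.85 kHz.
29.6 kHz mod fs = 11.9 kHz.
11.9 kHz > fs/2 = 8.85 kHz, folds to fs − 11.9 kHz = 5.8 kHz.
12.9 kHz > fs/2 = 8.85 kHz, folds to fs − 12.9 kHz = 4.8 kHz.
4.8 kHz ≤ fs/2 = 8.85 kHz, passes unchanged.
Distinct values: {4.8 kHz, 5.8 kHz} → 2.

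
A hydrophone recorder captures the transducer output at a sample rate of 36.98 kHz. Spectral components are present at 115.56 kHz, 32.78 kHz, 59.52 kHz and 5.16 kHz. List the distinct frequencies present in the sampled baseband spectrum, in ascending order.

4.2 kHz, 4.62 kHz, 5.16 kHz, 14.44 kHz

fs/2 = 18.49 kHz.
115.56 kHz mod fs = 4.62 kHz.
4.62 kHz ≤ fs/2 = 18.49 kHz, appears at 4.62 kHz.
32.78 kHz > fs/2 = 18.49 kHz, folds to fs − 32.78 kHz = 4.2 kHz.
59.52 kHz mod fs = 22.54 kHz.
22.54 kHz > fs/2 = 18.49 kHz, folds to fs − 22.54 kHz = 14.44 kHz.
5.16 kHz ≤ fs/2 = 18.49 kHz, passes unchanged.
Distinct values: {4.2 kHz, 4.62 kHz, 5.16 kHz, 14.44 kHz}.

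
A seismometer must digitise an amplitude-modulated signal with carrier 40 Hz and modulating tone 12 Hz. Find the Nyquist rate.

104 Hz

AM sidebands sit at fc ± fm = 28 Hz and 52 Hz.
Highest-frequency component: 52 Hz.
Nyquist rate = 2 × 52 Hz = 104 Hz.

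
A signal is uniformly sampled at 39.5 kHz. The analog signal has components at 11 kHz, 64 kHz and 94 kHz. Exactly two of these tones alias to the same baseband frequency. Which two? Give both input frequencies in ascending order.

fs/2 = 19.75 kHz.
11 kHz ≤ fs/2 = 19.75 kHz, passes unchanged.
64 kHz mod fs = 24.5 kHz.
24.5 kHz > fs/2 = 19.75 kHz, folds to fs − 24.5 kHz = 15 kHz.
94 kHz mod fs = 15 kHz.
15 kHz ≤ fs/2 = 19.75 kHz, appears at 15 kHz.
64 kHz and 94 kHz both map to 15 kHz.

64 kHz, 94 kHz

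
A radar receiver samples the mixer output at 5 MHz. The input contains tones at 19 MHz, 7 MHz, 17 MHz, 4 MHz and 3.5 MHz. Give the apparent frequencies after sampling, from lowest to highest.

1 MHz, 1.5 MHz, 2 MHz

fs/2 = 2.5 MHz.
19 MHz mod fs = 4 MHz.
4 MHz > fs/2 = 2.5 MHz, folds to fs − 4 MHz = 1 MHz.
7 MHz mod fs = 2 MHz.
2 MHz ≤ fs/2 = 2.5 MHz, appears at 2 MHz.
17 MHz mod fs = 2 MHz.
2 MHz ≤ fs/2 = 2.5 MHz, appears at 2 MHz.
4 MHz > fs/2 = 2.5 MHz, folds to fs − 4 MHz = 1 MHz.
3.5 MHz > fs/2 = 2.5 MHz, folds to fs − 3.5 MHz = 1.5 MHz.
Distinct values: {1 MHz, 1.5 MHz, 2 MHz}.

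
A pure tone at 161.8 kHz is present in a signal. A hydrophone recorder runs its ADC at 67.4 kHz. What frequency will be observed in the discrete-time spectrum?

161.8 kHz mod fs = 27 kHz.
27 kHz ≤ fs/2 = 33.7 kHz, appears at 27 kHz.

27 kHz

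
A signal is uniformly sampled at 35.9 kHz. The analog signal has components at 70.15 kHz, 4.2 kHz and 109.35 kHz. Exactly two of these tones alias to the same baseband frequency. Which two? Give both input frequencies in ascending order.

70.15 kHz, 109.35 kHz

fs/2 = 17.95 kHz.
70.15 kHz mod fs = 34.25 kHz.
34.25 kHz > fs/2 = 17.95 kHz, folds to fs − 34.25 kHz = 1.65 kHz.
4.2 kHz ≤ fs/2 = 17.95 kHz, passes unchanged.
109.35 kHz mod fs = 1.65 kHz.
1.65 kHz ≤ fs/2 = 17.95 kHz, appears at 1.65 kHz.
70.15 kHz and 109.35 kHz both map to 1.65 kHz.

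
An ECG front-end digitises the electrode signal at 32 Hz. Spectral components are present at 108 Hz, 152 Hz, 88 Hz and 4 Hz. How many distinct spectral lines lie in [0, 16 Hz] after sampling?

fs/2 = 16 Hz.
108 Hz mod fs = 12 Hz.
12 Hz ≤ fs/2 = 16 Hz, appears at 12 Hz.
152 Hz mod fs = 24 Hz.
24 Hz > fs/2 = 16 Hz, folds to fs − 24 Hz = 8 Hz.
88 Hz mod fs = 24 Hz.
24 Hz > fs/2 = 16 Hz, folds to fs − 24 Hz = 8 Hz.
4 Hz ≤ fs/2 = 16 Hz, passes unchanged.
Distinct values: {4 Hz, 8 Hz, 12 Hz} → 3.

3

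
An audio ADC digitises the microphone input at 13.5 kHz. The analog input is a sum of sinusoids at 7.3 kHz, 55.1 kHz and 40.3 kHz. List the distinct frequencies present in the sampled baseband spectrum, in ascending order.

fs/2 = 6.75 kHz.
7.3 kHz > fs/2 = 6.75 kHz, folds to fs − 7.3 kHz = 6.2 kHz.
55.1 kHz mod fs = 1.1 kHz.
1.1 kHz ≤ fs/2 = 6.75 kHz, appears at 1.1 kHz.
40.3 kHz mod fs = 13.3 kHz.
13.3 kHz > fs/2 = 6.75 kHz, folds to fs − 13.3 kHz = 0.2 kHz.
Distinct values: {0.2 kHz, 1.1 kHz, 6.2 kHz}.

0.2 kHz, 1.1 kHz, 6.2 kHz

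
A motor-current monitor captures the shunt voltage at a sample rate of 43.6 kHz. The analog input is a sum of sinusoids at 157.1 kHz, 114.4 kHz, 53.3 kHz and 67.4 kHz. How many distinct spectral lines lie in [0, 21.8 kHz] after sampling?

4

fs/2 = 21.8 kHz.
157.1 kHz mod fs = 26.3 kHz.
26.3 kHz > fs/2 = 21.8 kHz, folds to fs − 26.3 kHz = 17.3 kHz.
114.4 kHz mod fs = 27.2 kHz.
27.2 kHz > fs/2 = 21.8 kHz, folds to fs − 27.2 kHz = 16.4 kHz.
53.3 kHz mod fs = 9.7 kHz.
9.7 kHz ≤ fs/2 = 21.8 kHz, appears at 9.7 kHz.
67.4 kHz mod fs = 23.8 kHz.
23.8 kHz > fs/2 = 21.8 kHz, folds to fs − 23.8 kHz = 19.8 kHz.
Distinct values: {9.7 kHz, 16.4 kHz, 17.3 kHz, 19.8 kHz} → 4.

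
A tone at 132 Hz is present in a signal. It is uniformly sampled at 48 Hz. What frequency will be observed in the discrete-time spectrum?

12 Hz

132 Hz mod fs = 36 Hz.
36 Hz > fs/2 = 24 Hz, folds to fs − 36 Hz = 12 Hz.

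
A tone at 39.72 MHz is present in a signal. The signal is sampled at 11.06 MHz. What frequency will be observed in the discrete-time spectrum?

4.52 MHz

39.72 MHz mod fs = 6.54 MHz.
6.54 MHz > fs/2 = 5.53 MHz, folds to fs − 6.54 MHz = 4.52 MHz.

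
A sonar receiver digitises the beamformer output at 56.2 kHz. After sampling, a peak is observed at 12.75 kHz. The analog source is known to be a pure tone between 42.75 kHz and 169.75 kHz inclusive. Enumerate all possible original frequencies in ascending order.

43.45 kHz, 68.95 kHz, 99.65 kHz, 125.15 kHz, 155.85 kHz

Frequencies that alias to 12.75 kHz are k·fs ± 12.75 kHz for integer k ≥ 0.
k=0: 12.75 kHz.
k=1: 43.45 kHz, 68.95 kHz.
k=2: 99.65 kHz, 125.15 kHz.
k=3: 155.85 kHz, 181.35 kHz.
k=4: 212.05 kHz, 237.55 kHz.
Within [42.75 kHz, 169.75 kHz]: 43.45 kHz, 68.95 kHz, 99.65 kHz, 125.15 kHz, 155.85 kHz.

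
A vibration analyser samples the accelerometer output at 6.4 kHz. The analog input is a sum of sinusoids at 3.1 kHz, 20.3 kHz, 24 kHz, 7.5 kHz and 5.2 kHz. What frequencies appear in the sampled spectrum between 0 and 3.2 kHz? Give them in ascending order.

fs/2 = 3.2 kHz.
3.1 kHz ≤ fs/2 = 3.2 kHz, passes unchanged.
20.3 kHz mod fs = 1.1 kHz.
1.1 kHz ≤ fs/2 = 3.2 kHz, appears at 1.1 kHz.
24 kHz mod fs = 4.8 kHz.
4.8 kHz > fs/2 = 3.2 kHz, folds to fs − 4.8 kHz = 1.6 kHz.
7.5 kHz mod fs = 1.1 kHz.
1.1 kHz ≤ fs/2 = 3.2 kHz, appears at 1.1 kHz.
5.2 kHz > fs/2 = 3.2 kHz, folds to fs − 5.2 kHz = 1.2 kHz.
Distinct values: {1.1 kHz, 1.2 kHz, 1.6 kHz, 3.1 kHz}.

1.1 kHz, 1.2 kHz, 1.6 kHz, 3.1 kHz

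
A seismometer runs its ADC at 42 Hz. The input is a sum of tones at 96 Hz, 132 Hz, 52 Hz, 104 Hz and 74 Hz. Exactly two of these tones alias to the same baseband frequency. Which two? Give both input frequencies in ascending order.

fs/2 = 21 Hz.
96 Hz mod fs = 12 Hz.
12 Hz ≤ fs/2 = 21 Hz, appears at 12 Hz.
132 Hz mod fs = 6 Hz.
6 Hz ≤ fs/2 = 21 Hz, appears at 6 Hz.
52 Hz mod fs = 10 Hz.
10 Hz ≤ fs/2 = 21 Hz, appears at 10 Hz.
104 Hz mod fs = 20 Hz.
20 Hz ≤ fs/2 = 21 Hz, appears at 20 Hz.
74 Hz mod fs = 32 Hz.
32 Hz > fs/2 = 21 Hz, folds to fs − 32 Hz = 10 Hz.
52 Hz and 74 Hz both map to 10 Hz.

52 Hz, 74 Hz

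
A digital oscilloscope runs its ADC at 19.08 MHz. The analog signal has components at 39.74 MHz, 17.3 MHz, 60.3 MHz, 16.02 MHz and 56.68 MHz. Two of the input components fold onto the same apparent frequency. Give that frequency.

3.06 MHz

fs/2 = 9.54 MHz.
39.74 MHz mod fs = 1.58 MHz.
1.58 MHz ≤ fs/2 = 9.54 MHz, appears at 1.58 MHz.
17.3 MHz > fs/2 = 9.54 MHz, folds to fs − 17.3 MHz = 1.78 MHz.
60.3 MHz mod fs = 3.06 MHz.
3.06 MHz ≤ fs/2 = 9.54 MHz, appears at 3.06 MHz.
16.02 MHz > fs/2 = 9.54 MHz, folds to fs − 16.02 MHz = 3.06 MHz.
56.68 MHz mod fs = 18.52 MHz.
18.52 MHz > fs/2 = 9.54 MHz, folds to fs − 18.52 MHz = 0.56 MHz.
16.02 MHz and 60.3 MHz both map to 3.06 MHz.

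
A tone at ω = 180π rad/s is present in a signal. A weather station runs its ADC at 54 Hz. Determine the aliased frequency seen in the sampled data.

ω = 180π rad/s → f = ω/(2π) = 90 Hz.
90 Hz mod fs = 36 Hz.
36 Hz > fs/2 = 27 Hz, folds to fs − 36 Hz = 18 Hz.

18 Hz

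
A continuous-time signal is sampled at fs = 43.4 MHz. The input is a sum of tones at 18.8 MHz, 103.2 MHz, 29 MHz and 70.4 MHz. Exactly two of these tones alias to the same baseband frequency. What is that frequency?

fs/2 = 21.7 MHz.
18.8 MHz ≤ fs/2 = 21.7 MHz, passes unchanged.
103.2 MHz mod fs = 16.4 MHz.
16.4 MHz ≤ fs/2 = 21.7 MHz, appears at 16.4 MHz.
29 MHz > fs/2 = 21.7 MHz, folds to fs − 29 MHz = 14.4 MHz.
70.4 MHz mod fs = 27 MHz.
27 MHz > fs/2 = 21.7 MHz, folds to fs − 27 MHz = 16.4 MHz.
70.4 MHz and 103.2 MHz both map to 16.4 MHz.

16.4 MHz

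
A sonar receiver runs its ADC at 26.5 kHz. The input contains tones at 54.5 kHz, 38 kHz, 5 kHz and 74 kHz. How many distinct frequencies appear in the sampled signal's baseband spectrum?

4

fs/2 = 13.25 kHz.
54.5 kHz mod fs = 1.5 kHz.
1.5 kHz ≤ fs/2 = 13.25 kHz, appears at 1.5 kHz.
38 kHz mod fs = 11.5 kHz.
11.5 kHz ≤ fs/2 = 13.25 kHz, appears at 11.5 kHz.
5 kHz ≤ fs/2 = 13.25 kHz, passes unchanged.
74 kHz mod fs = 21 kHz.
21 kHz > fs/2 = 13.25 kHz, folds to fs − 21 kHz = 5.5 kHz.
Distinct values: {1.5 kHz, 5 kHz, 5.5 kHz, 11.5 kHz} → 4.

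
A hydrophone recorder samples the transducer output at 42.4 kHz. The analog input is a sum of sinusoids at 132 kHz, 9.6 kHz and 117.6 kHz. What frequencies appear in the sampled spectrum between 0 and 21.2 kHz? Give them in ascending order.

fs/2 = 21.2 kHz.
132 kHz mod fs = 4.8 kHz.
4.8 kHz ≤ fs/2 = 21.2 kHz, appears at 4.8 kHz.
9.6 kHz ≤ fs/2 = 21.2 kHz, passes unchanged.
117.6 kHz mod fs = 32.8 kHz.
32.8 kHz > fs/2 = 21.2 kHz, folds to fs − 32.8 kHz = 9.6 kHz.
Distinct values: {4.8 kHz, 9.6 kHz}.

4.8 kHz, 9.6 kHz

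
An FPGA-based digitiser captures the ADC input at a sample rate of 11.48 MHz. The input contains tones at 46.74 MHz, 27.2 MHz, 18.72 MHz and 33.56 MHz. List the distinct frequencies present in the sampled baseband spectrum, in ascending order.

fs/2 = 5.74 MHz.
46.74 MHz mod fs = 0.82 MHz.
0.82 MHz ≤ fs/2 = 5.74 MHz, appears at 0.82 MHz.
27.2 MHz mod fs = 4.24 MHz.
4.24 MHz ≤ fs/2 = 5.74 MHz, appears at 4.24 MHz.
18.72 MHz mod fs = 7.24 MHz.
7.24 MHz > fs/2 = 5.74 MHz, folds to fs − 7.24 MHz = 4.24 MHz.
33.56 MHz mod fs = 10.6 MHz.
10.6 MHz > fs/2 = 5.74 MHz, folds to fs − 10.6 MHz = 0.88 MHz.
Distinct values: {0.82 MHz, 0.88 MHz, 4.24 MHz}.

0.82 MHz, 0.88 MHz, 4.24 MHz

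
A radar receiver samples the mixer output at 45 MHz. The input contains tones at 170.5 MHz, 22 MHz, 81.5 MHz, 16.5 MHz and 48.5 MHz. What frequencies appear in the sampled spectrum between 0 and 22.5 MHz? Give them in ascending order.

3.5 MHz, 8.5 MHz, 9.5 MHz, 16.5 MHz, 22 MHz

fs/2 = 22.5 MHz.
170.5 MHz mod fs = 35.5 MHz.
35.5 MHz > fs/2 = 22.5 MHz, folds to fs − 35.5 MHz = 9.5 MHz.
22 MHz ≤ fs/2 = 22.5 MHz, passes unchanged.
81.5 MHz mod fs = 36.5 MHz.
36.5 MHz > fs/2 = 22.5 MHz, folds to fs − 36.5 MHz = 8.5 MHz.
16.5 MHz ≤ fs/2 = 22.5 MHz, passes unchanged.
48.5 MHz mod fs = 3.5 MHz.
3.5 MHz ≤ fs/2 = 22.5 MHz, appears at 3.5 MHz.
Distinct values: {3.5 MHz, 8.5 MHz, 9.5 MHz, 16.5 MHz, 22 MHz}.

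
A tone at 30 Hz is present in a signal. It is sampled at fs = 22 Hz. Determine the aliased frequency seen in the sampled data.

30 Hz mod fs = 8 Hz.
8 Hz ≤ fs/2 = 11 Hz, appears at 8 Hz.

8 Hz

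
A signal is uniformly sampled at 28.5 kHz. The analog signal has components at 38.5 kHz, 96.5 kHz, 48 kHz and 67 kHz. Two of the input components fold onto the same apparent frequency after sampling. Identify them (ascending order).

38.5 kHz, 67 kHz

fs/2 = 14.25 kHz.
38.5 kHz mod fs = 10 kHz.
10 kHz ≤ fs/2 = 14.25 kHz, appears at 10 kHz.
96.5 kHz mod fs = 11 kHz.
11 kHz ≤ fs/2 = 14.25 kHz, appears at 11 kHz.
48 kHz mod fs = 19.5 kHz.
19.5 kHz > fs/2 = 14.25 kHz, folds to fs − 19.5 kHz = 9 kHz.
67 kHz mod fs = 10 kHz.
10 kHz ≤ fs/2 = 14.25 kHz, appears at 10 kHz.
38.5 kHz and 67 kHz both map to 10 kHz.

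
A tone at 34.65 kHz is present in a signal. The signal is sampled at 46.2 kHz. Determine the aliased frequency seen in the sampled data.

11.55 kHz

34.65 kHz > fs/2 = 23.1 kHz, folds to fs − 34.65 kHz = 11.55 kHz.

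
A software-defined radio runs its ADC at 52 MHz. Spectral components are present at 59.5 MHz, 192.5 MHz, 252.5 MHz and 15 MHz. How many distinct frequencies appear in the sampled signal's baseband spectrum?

fs/2 = 26 MHz.
59.5 MHz mod fs = 7.5 MHz.
7.5 MHz ≤ fs/2 = 26 MHz, appears at 7.5 MHz.
192.5 MHz mod fs = 36.5 MHz.
36.5 MHz > fs/2 = 26 MHz, folds to fs − 36.5 MHz = 15.5 MHz.
252.5 MHz mod fs = 44.5 MHz.
44.5 MHz > fs/2 = 26 MHz, folds to fs − 44.5 MHz = 7.5 MHz.
15 MHz ≤ fs/2 = 26 MHz, passes unchanged.
Distinct values: {7.5 MHz, 15 MHz, 15.5 MHz} → 3.

3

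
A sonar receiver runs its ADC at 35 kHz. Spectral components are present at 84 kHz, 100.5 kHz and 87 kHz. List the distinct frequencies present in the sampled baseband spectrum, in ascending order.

4.5 kHz, 14 kHz, 17 kHz

fs/2 = 17.5 kHz.
84 kHz mod fs = 14 kHz.
14 kHz ≤ fs/2 = 17.5 kHz, appears at 14 kHz.
100.5 kHz mod fs = 30.5 kHz.
30.5 kHz > fs/2 = 17.5 kHz, folds to fs − 30.5 kHz = 4.5 kHz.
87 kHz mod fs = 17 kHz.
17 kHz ≤ fs/2 = 17.5 kHz, appears at 17 kHz.
Distinct values: {4.5 kHz, 14 kHz, 17 kHz}.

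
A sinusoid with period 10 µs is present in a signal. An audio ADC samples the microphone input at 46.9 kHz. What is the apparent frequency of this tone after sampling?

6.2 kHz

T = 10 µs → f = 1/T = 100 kHz.
100 kHz mod fs = 6.2 kHz.
6.2 kHz ≤ fs/2 = 23.45 kHz, appears at 6.2 kHz.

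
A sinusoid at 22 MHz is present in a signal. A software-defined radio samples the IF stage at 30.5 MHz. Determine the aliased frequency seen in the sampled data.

8.5 MHz

22 MHz > fs/2 = 15.25 MHz, folds to fs − 22 MHz = 8.5 MHz.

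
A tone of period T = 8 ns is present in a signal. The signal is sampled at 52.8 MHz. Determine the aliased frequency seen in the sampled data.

19.4 MHz

T = 8 ns → f = 1/T = 125 MHz.
125 MHz mod fs = 19.4 MHz.
19.4 MHz ≤ fs/2 = 26.4 MHz, appears at 19.4 MHz.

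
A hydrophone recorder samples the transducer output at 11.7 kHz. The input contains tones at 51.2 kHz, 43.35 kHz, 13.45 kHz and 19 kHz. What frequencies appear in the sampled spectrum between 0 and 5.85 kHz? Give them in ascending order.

1.75 kHz, 3.45 kHz, 4.4 kHz

fs/2 = 5.85 kHz.
51.2 kHz mod fs = 4.4 kHz.
4.4 kHz ≤ fs/2 = 5.85 kHz, appears at 4.4 kHz.
43.35 kHz mod fs = 8.25 kHz.
8.25 kHz > fs/2 = 5.85 kHz, folds to fs − 8.25 kHz = 3.45 kHz.
13.45 kHz mod fs = 1.75 kHz.
1.75 kHz ≤ fs/2 = 5.85 kHz, appears at 1.75 kHz.
19 kHz mod fs = 7.3 kHz.
7.3 kHz > fs/2 = 5.85 kHz, folds to fs − 7.3 kHz = 4.4 kHz.
Distinct values: {1.75 kHz, 3.45 kHz, 4.4 kHz}.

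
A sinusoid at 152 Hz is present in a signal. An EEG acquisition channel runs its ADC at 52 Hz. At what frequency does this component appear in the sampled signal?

4 Hz

152 Hz mod fs = 48 Hz.
48 Hz > fs/2 = 26 Hz, folds to fs − 48 Hz = 4 Hz.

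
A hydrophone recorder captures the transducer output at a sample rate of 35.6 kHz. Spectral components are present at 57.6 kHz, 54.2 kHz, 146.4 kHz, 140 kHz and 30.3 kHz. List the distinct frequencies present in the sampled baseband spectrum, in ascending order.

fs/2 = 17.8 kHz.
57.6 kHz mod fs = 22 kHz.
22 kHz > fs/2 = 17.8 kHz, folds to fs − 22 kHz = 13.6 kHz.
54.2 kHz mod fs = 18.6 kHz.
18.6 kHz > fs/2 = 17.8 kHz, folds to fs − 18.6 kHz = 17 kHz.
146.4 kHz mod fs = 4 kHz.
4 kHz ≤ fs/2 = 17.8 kHz, appears at 4 kHz.
140 kHz mod fs = 33.2 kHz.
33.2 kHz > fs/2 = 17.8 kHz, folds to fs − 33.2 kHz = 2.4 kHz.
30.3 kHz > fs/2 = 17.8 kHz, folds to fs − 30.3 kHz = 5.3 kHz.
Distinct values: {2.4 kHz, 4 kHz, 5.3 kHz, 13.6 kHz, 17 kHz}.

2.4 kHz, 4 kHz, 5.3 kHz, 13.6 kHz, 17 kHz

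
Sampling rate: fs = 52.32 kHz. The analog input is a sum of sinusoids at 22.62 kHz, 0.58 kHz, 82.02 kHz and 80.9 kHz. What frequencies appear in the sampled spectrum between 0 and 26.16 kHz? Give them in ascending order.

fs/2 = 26.16 kHz.
22.62 kHz ≤ fs/2 = 26.16 kHz, passes unchanged.
0.58 kHz ≤ fs/2 = 26.16 kHz, passes unchanged.
82.02 kHz mod fs = 29.7 kHz.
29.7 kHz > fs/2 = 26.16 kHz, folds to fs − 29.7 kHz = 22.62 kHz.
80.9 kHz mod fs = 28.58 kHz.
28.58 kHz > fs/2 = 26.16 kHz, folds to fs − 28.58 kHz = 23.74 kHz.
Distinct values: {0.58 kHz, 22.62 kHz, 23.74 kHz}.

0.58 kHz, 22.62 kHz, 23.74 kHz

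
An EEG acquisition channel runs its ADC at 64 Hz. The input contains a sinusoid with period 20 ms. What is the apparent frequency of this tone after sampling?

T = 20 ms → f = 1/T = 50 Hz.
50 Hz > fs/2 = 32 Hz, folds to fs − 50 Hz = 14 Hz.

14 Hz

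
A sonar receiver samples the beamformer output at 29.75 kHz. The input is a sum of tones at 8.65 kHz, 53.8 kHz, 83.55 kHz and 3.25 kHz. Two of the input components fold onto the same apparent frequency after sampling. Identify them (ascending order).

53.8 kHz, 83.55 kHz

fs/2 = 14.875 kHz.
8.65 kHz ≤ fs/2 = 14.875 kHz, passes unchanged.
53.8 kHz mod fs = 24.05 kHz.
24.05 kHz > fs/2 = 14.875 kHz, folds to fs − 24.05 kHz = 5.7 kHz.
83.55 kHz mod fs = 24.05 kHz.
24.05 kHz > fs/2 = 14.875 kHz, folds to fs − 24.05 kHz = 5.7 kHz.
3.25 kHz ≤ fs/2 = 14.875 kHz, passes unchanged.
53.8 kHz and 83.55 kHz both map to 5.7 kHz.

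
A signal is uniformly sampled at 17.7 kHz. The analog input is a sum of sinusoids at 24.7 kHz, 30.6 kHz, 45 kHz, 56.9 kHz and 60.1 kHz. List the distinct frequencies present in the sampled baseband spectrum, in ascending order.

fs/2 = 8.85 kHz.
24.7 kHz mod fs = 7 kHz.
7 kHz ≤ fs/2 = 8.85 kHz, appears at 7 kHz.
30.6 kHz mod fs = 12.9 kHz.
12.9 kHz > fs/2 = 8.85 kHz, folds to fs − 12.9 kHz = 4.8 kHz.
45 kHz mod fs = 9.6 kHz.
9.6 kHz > fs/2 = 8.85 kHz, folds to fs − 9.6 kHz = 8.1 kHz.
56.9 kHz mod fs = 3.8 kHz.
3.8 kHz ≤ fs/2 = 8.85 kHz, appears at 3.8 kHz.
60.1 kHz mod fs = 7 kHz.
7 kHz ≤ fs/2 = 8.85 kHz, appears at 7 kHz.
Distinct values: {3.8 kHz, 4.8 kHz, 7 kHz, 8.1 kHz}.

3.8 kHz, 4.8 kHz, 7 kHz, 8.1 kHz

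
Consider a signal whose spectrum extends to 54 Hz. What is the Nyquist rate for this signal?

Nyquist rate = 2 × 54 Hz = 108 Hz.

108 Hz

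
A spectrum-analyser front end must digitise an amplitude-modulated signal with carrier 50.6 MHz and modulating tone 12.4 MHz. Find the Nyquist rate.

126 MHz

AM sidebands sit at fc ± fm = 38.2 MHz and 63 MHz.
Highest-frequency component: 63 MHz.
Nyquist rate = 2 × 63 MHz = 126 MHz.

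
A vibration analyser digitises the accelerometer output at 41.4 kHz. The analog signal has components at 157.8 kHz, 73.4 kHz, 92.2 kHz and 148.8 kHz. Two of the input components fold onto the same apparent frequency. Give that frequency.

9.4 kHz

fs/2 = 20.7 kHz.
157.8 kHz mod fs = 33.6 kHz.
33.6 kHz > fs/2 = 20.7 kHz, folds to fs − 33.6 kHz = 7.8 kHz.
73.4 kHz mod fs = 32 kHz.
32 kHz > fs/2 = 20.7 kHz, folds to fs − 32 kHz = 9.4 kHz.
92.2 kHz mod fs = 9.4 kHz.
9.4 kHz ≤ fs/2 = 20.7 kHz, appears at 9.4 kHz.
148.8 kHz mod fs = 24.6 kHz.
24.6 kHz > fs/2 = 20.7 kHz, folds to fs − 24.6 kHz = 16.8 kHz.
73.4 kHz and 92.2 kHz both map to 9.4 kHz.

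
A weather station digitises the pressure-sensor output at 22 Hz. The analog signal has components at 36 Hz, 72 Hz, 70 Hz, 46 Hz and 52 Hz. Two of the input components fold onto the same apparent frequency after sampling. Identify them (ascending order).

36 Hz, 52 Hz

fs/2 = 11 Hz.
36 Hz mod fs = 14 Hz.
14 Hz > fs/2 = 11 Hz, folds to fs − 14 Hz = 8 Hz.
72 Hz mod fs = 6 Hz.
6 Hz ≤ fs/2 = 11 Hz, appears at 6 Hz.
70 Hz mod fs = 4 Hz.
4 Hz ≤ fs/2 = 11 Hz, appears at 4 Hz.
46 Hz mod fs = 2 Hz.
2 Hz ≤ fs/2 = 11 Hz, appears at 2 Hz.
52 Hz mod fs = 8 Hz.
8 Hz ≤ fs/2 = 11 Hz, appears at 8 Hz.
36 Hz and 52 Hz both map to 8 Hz.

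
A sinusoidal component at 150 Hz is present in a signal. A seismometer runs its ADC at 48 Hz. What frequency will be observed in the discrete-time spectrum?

6 Hz

150 Hz mod fs = 6 Hz.
6 Hz ≤ fs/2 = 24 Hz, appears at 6 Hz.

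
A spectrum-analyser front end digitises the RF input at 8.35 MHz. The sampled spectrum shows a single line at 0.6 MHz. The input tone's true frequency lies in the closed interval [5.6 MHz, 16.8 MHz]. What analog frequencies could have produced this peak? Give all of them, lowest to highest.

Frequencies that alias to 0.6 MHz are k·fs ± 0.6 MHz for integer k ≥ 0.
k=0: 0.6 MHz.
k=1: 7.75 MHz, 8.95 MHz.
k=2: 16.1 MHz, 17.3 MHz.
k=3: 24.45 MHz, 25.65 MHz.
Within [5.6 MHz, 16.8 MHz]: 7.75 MHz, 8.95 MHz, 16.1 MHz.

7.75 MHz, 8.95 MHz, 16.1 MHz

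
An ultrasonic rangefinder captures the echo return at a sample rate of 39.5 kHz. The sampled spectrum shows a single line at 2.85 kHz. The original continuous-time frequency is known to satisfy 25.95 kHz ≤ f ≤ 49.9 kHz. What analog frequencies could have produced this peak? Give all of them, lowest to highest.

36.65 kHz, 42.35 kHz

Frequencies that alias to 2.85 kHz are k·fs ± 2.85 kHz for integer k ≥ 0.
k=0: 2.85 kHz.
k=1: 36.65 kHz, 42.35 kHz.
k=2: 76.15 kHz, 81.85 kHz.
Within [25.95 kHz, 49.9 kHz]: 36.65 kHz, 42.35 kHz.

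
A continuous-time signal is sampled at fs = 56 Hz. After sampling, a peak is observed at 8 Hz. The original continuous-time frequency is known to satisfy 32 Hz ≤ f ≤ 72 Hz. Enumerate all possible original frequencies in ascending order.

Frequencies that alias to 8 Hz are k·fs ± 8 Hz for integer k ≥ 0.
k=0: 8 Hz.
k=1: 48 Hz, 64 Hz.
k=2: 104 Hz, 120 Hz.
Within [32 Hz, 72 Hz]: 48 Hz, 64 Hz.

48 Hz, 64 Hz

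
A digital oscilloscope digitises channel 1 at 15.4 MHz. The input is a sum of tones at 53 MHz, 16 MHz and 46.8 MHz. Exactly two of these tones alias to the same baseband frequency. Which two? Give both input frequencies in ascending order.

16 MHz, 46.8 MHz

fs/2 = 7.7 MHz.
53 MHz mod fs = 6.8 MHz.
6.8 MHz ≤ fs/2 = 7.7 MHz, appears at 6.8 MHz.
16 MHz mod fs = 0.6 MHz.
0.6 MHz ≤ fs/2 = 7.7 MHz, appears at 0.6 MHz.
46.8 MHz mod fs = 0.6 MHz.
0.6 MHz ≤ fs/2 = 7.7 MHz, appears at 0.6 MHz.
16 MHz and 46.8 MHz both map to 0.6 MHz.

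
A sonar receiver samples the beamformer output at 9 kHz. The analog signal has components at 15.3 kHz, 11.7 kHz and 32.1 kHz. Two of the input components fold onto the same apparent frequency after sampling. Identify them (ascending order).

11.7 kHz, 15.3 kHz

fs/2 = 4.5 kHz.
15.3 kHz mod fs = 6.3 kHz.
6.3 kHz > fs/2 = 4.5 kHz, folds to fs − 6.3 kHz = 2.7 kHz.
11.7 kHz mod fs = 2.7 kHz.
2.7 kHz ≤ fs/2 = 4.5 kHz, appears at 2.7 kHz.
32.1 kHz mod fs = 5.1 kHz.
5.1 kHz > fs/2 = 4.5 kHz, folds to fs − 5.1 kHz = 3.9 kHz.
11.7 kHz and 15.3 kHz both map to 2.7 kHz.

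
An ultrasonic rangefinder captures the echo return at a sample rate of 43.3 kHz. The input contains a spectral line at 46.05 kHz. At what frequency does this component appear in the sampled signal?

46.05 kHz mod fs = 2.75 kHz.
2.75 kHz ≤ fs/2 = 21.65 kHz, appears at 2.75 kHz.

2.75 kHz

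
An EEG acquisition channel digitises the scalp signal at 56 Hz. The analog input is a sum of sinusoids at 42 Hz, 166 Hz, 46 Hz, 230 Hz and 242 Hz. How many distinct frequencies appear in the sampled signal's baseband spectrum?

fs/2 = 28 Hz.
42 Hz > fs/2 = 28 Hz, folds to fs − 42 Hz = 14 Hz.
166 Hz mod fs = 54 Hz.
54 Hz > fs/2 = 28 Hz, folds to fs − 54 Hz = 2 Hz.
46 Hz > fs/2 = 28 Hz, folds to fs − 46 Hz = 10 Hz.
230 Hz mod fs = 6 Hz.
6 Hz ≤ fs/2 = 28 Hz, appears at 6 Hz.
242 Hz mod fs = 18 Hz.
18 Hz ≤ fs/2 = 28 Hz, appears at 18 Hz.
Distinct values: {2 Hz, 6 Hz, 10 Hz, 14 Hz, 18 Hz} → 5.

5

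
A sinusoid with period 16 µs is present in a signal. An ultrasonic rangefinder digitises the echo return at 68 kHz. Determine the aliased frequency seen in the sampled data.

T = 16 µs → f = 1/T = 62.5 kHz.
62.5 kHz > fs/2 = 34 kHz, folds to fs − 62.5 kHz = 5.5 kHz.

5.5 kHz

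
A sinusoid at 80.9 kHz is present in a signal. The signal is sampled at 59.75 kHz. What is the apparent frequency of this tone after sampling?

80.9 kHz mod fs = 21.15 kHz.
21.15 kHz ≤ fs/2 = 29.875 kHz, appears at 21.15 kHz.

21.15 kHz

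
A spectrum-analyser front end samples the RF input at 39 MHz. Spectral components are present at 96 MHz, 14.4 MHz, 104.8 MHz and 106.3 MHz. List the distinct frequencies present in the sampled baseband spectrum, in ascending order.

10.7 MHz, 12.2 MHz, 14.4 MHz, 18 MHz

fs/2 = 19.5 MHz.
96 MHz mod fs = 18 MHz.
18 MHz ≤ fs/2 = 19.5 MHz, appears at 18 MHz.
14.4 MHz ≤ fs/2 = 19.5 MHz, passes unchanged.
104.8 MHz mod fs = 26.8 MHz.
26.8 MHz > fs/2 = 19.5 MHz, folds to fs − 26.8 MHz = 12.2 MHz.
106.3 MHz mod fs = 28.3 MHz.
28.3 MHz > fs/2 = 19.5 MHz, folds to fs − 28.3 MHz = 10.7 MHz.
Distinct values: {10.7 MHz, 12.2 MHz, 14.4 MHz, 18 MHz}.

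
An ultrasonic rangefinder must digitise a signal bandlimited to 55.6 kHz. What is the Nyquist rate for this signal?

Nyquist rate = 2 × 55.6 kHz = 111.2 kHz.

111.2 kHz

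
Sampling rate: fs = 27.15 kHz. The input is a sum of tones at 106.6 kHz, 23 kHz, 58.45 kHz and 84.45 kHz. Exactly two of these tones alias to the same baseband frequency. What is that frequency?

4.15 kHz

fs/2 = 13.575 kHz.
106.6 kHz mod fs = 25.15 kHz.
25.15 kHz > fs/2 = 13.575 kHz, folds to fs − 25.15 kHz = 2 kHz.
23 kHz > fs/2 = 13.575 kHz, folds to fs − 23 kHz = 4.15 kHz.
58.45 kHz mod fs = 4.15 kHz.
4.15 kHz ≤ fs/2 = 13.575 kHz, appears at 4.15 kHz.
84.45 kHz mod fs = 3 kHz.
3 kHz ≤ fs/2 = 13.575 kHz, appears at 3 kHz.
23 kHz and 58.45 kHz both map to 4.15 kHz.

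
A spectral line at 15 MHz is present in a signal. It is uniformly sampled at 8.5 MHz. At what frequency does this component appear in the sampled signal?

2 MHz

15 MHz mod fs = 6.5 MHz.
6.5 MHz > fs/2 = 4.25 MHz, folds to fs − 6.5 MHz = 2 MHz.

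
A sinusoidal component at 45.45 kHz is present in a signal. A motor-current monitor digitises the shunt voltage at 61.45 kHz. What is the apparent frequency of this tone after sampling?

16 kHz

45.45 kHz > fs/2 = 30.725 kHz, folds to fs − 45.45 kHz = 16 kHz.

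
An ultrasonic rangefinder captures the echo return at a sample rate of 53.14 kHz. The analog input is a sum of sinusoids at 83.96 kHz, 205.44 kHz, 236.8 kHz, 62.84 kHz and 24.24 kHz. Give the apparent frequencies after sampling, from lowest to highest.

7.12 kHz, 9.7 kHz, 22.32 kHz, 24.24 kHz

fs/2 = 26.57 kHz.
83.96 kHz mod fs = 30.82 kHz.
30.82 kHz > fs/2 = 26.57 kHz, folds to fs − 30.82 kHz = 22.32 kHz.
205.44 kHz mod fs = 46.02 kHz.
46.02 kHz > fs/2 = 26.57 kHz, folds to fs − 46.02 kHz = 7.12 kHz.
236.8 kHz mod fs = 24.24 kHz.
24.24 kHz ≤ fs/2 = 26.57 kHz, appears at 24.24 kHz.
62.84 kHz mod fs = 9.7 kHz.
9.7 kHz ≤ fs/2 = 26.57 kHz, appears at 9.7 kHz.
24.24 kHz ≤ fs/2 = 26.57 kHz, passes unchanged.
Distinct values: {7.12 kHz, 9.7 kHz, 22.32 kHz, 24.24 kHz}.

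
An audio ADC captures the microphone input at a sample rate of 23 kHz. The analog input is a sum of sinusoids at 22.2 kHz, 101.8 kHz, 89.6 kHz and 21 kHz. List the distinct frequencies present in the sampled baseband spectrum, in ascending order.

fs/2 = 11.5 kHz.
22.2 kHz > fs/2 = 11.5 kHz, folds to fs − 22.2 kHz = 0.8 kHz.
101.8 kHz mod fs = 9.8 kHz.
9.8 kHz ≤ fs/2 = 11.5 kHz, appears at 9.8 kHz.
89.6 kHz mod fs = 20.6 kHz.
20.6 kHz > fs/2 = 11.5 kHz, folds to fs − 20.6 kHz = 2.4 kHz.
21 kHz > fs/2 = 11.5 kHz, folds to fs − 21 kHz = 2 kHz.
Distinct values: {0.8 kHz, 2 kHz, 2.4 kHz, 9.8 kHz}.

0.8 kHz, 2 kHz, 2.4 kHz, 9.8 kHz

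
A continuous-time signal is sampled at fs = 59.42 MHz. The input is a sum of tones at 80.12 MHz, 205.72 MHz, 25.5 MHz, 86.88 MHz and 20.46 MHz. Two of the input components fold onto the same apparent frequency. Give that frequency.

27.46 MHz

fs/2 = 29.71 MHz.
80.12 MHz mod fs = 20.7 MHz.
20.7 MHz ≤ fs/2 = 29.71 MHz, appears at 20.7 MHz.
205.72 MHz mod fs = 27.46 MHz.
27.46 MHz ≤ fs/2 = 29.71 MHz, appears at 27.46 MHz.
25.5 MHz ≤ fs/2 = 29.71 MHz, passes unchanged.
86.88 MHz mod fs = 27.46 MHz.
27.46 MHz ≤ fs/2 = 29.71 MHz, appears at 27.46 MHz.
20.46 MHz ≤ fs/2 = 29.71 MHz, passes unchanged.
86.88 MHz and 205.72 MHz both map to 27.46 MHz.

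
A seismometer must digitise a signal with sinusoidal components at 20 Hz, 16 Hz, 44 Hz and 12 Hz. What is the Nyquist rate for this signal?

Highest-frequency component: 44 Hz.
Nyquist rate = 2 × 44 Hz = 88 Hz.

88 Hz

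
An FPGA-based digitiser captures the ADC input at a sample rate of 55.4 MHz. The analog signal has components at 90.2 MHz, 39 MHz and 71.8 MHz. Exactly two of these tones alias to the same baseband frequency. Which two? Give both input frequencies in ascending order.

fs/2 = 27.7 MHz.
90.2 MHz mod fs = 34.8 MHz.
34.8 MHz > fs/2 = 27.7 MHz, folds to fs − 34.8 MHz = 20.6 MHz.
39 MHz > fs/2 = 27.7 MHz, folds to fs − 39 MHz = 16.4 MHz.
71.8 MHz mod fs = 16.4 MHz.
16.4 MHz ≤ fs/2 = 27.7 MHz, appears at 16.4 MHz.
39 MHz and 71.8 MHz both map to 16.4 MHz.

39 MHz, 71.8 MHz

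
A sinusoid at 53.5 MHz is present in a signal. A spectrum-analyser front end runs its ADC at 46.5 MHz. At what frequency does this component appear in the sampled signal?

53.5 MHz mod fs = 7 MHz.
7 MHz ≤ fs/2 = 23.25 MHz, appears at 7 MHz.

7 MHz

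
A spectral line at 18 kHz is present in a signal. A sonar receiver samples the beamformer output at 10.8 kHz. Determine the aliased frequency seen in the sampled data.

3.6 kHz

18 kHz mod fs = 7.2 kHz.
7.2 kHz > fs/2 = 5.4 kHz, folds to fs − 7.2 kHz = 3.6 kHz.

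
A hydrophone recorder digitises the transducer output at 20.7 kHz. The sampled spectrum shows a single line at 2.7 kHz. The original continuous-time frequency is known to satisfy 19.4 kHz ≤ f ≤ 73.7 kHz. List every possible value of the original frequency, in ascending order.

23.4 kHz, 38.7 kHz, 44.1 kHz, 59.4 kHz, 64.8 kHz

Frequencies that alias to 2.7 kHz are k·fs ± 2.7 kHz for integer k ≥ 0.
k=0: 2.7 kHz.
k=1: 18 kHz, 23.4 kHz.
k=2: 38.7 kHz, 44.1 kHz.
k=3: 59.4 kHz, 64.8 kHz.
k=4: 80.1 kHz, 85.5 kHz.
Within [19.4 kHz, 73.7 kHz]: 23.4 kHz, 38.7 kHz, 44.1 kHz, 59.4 kHz, 64.8 kHz.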